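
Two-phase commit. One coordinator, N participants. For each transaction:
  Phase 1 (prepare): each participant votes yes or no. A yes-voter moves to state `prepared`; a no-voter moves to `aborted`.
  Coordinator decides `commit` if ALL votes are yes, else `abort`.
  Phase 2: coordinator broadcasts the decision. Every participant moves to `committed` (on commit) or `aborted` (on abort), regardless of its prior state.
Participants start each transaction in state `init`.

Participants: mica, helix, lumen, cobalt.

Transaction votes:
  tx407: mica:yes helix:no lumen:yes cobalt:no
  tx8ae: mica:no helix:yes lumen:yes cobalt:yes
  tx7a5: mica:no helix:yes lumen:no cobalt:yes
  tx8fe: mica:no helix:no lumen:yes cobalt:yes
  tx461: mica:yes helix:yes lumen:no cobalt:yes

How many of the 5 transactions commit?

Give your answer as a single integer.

tx407: no from helix, cobalt -> abort (commits=0)
tx8ae: no from mica -> abort (commits=0)
tx7a5: no from mica, lumen -> abort (commits=0)
tx8fe: no from mica, helix -> abort (commits=0)
tx461: no from lumen -> abort (commits=0)

Answer: 0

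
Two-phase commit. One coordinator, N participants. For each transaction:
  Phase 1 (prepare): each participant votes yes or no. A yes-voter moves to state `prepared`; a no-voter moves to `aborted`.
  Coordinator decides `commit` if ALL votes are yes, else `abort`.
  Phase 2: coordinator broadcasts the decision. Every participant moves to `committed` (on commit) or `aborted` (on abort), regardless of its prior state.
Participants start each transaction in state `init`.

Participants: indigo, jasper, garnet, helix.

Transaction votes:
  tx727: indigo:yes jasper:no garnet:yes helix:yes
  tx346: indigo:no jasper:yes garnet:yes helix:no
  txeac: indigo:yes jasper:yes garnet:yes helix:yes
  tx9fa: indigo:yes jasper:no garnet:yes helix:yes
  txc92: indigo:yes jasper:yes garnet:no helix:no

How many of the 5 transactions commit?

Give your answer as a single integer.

Answer: 1

Derivation:
tx727: no from jasper -> abort (commits=0)
tx346: no from indigo, helix -> abort (commits=0)
txeac: all yes -> commit (commits=1)
tx9fa: no from jasper -> abort (commits=1)
txc92: no from garnet, helix -> abort (commits=1)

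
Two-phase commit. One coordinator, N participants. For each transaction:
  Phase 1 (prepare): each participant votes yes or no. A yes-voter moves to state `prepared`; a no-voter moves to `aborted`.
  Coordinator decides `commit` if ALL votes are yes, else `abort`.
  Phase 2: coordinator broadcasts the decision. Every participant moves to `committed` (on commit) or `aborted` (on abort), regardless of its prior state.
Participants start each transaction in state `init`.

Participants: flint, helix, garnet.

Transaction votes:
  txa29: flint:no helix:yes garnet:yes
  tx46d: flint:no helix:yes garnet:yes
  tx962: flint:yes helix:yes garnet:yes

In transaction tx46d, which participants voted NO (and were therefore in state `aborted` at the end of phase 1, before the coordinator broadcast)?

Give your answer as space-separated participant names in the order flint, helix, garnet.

Answer: flint

Derivation:
Txn tx46d phase 1: flint no -> aborted; helix yes -> prepared; garnet yes -> prepared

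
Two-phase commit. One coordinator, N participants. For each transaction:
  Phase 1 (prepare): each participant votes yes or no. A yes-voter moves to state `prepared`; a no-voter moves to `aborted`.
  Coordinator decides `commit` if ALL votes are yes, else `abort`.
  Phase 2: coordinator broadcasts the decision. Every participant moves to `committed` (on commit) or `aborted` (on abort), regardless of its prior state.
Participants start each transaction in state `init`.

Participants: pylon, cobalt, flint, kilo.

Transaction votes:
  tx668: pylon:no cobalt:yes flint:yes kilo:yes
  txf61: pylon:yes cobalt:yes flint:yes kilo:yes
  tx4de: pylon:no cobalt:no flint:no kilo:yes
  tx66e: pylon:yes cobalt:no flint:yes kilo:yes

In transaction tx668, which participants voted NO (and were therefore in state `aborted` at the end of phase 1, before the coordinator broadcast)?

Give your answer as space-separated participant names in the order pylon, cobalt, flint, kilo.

Answer: pylon

Derivation:
Txn tx668 phase 1: pylon no -> aborted; cobalt yes -> prepared; flint yes -> prepared; kilo yes -> prepared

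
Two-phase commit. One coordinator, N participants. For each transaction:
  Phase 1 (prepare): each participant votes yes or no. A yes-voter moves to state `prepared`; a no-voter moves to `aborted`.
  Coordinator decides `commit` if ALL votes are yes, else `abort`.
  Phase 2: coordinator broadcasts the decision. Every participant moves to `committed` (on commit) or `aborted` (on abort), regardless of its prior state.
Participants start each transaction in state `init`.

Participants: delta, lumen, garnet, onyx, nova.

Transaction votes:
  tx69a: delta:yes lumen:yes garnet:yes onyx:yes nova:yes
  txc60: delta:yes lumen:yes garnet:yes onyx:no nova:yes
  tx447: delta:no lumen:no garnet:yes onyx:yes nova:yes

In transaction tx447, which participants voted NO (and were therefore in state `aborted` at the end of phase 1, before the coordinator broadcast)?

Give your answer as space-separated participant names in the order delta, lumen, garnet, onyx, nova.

Answer: delta lumen

Derivation:
Txn tx447 phase 1: delta no -> aborted; lumen no -> aborted; garnet yes -> prepared; onyx yes -> prepared; nova yes -> prepared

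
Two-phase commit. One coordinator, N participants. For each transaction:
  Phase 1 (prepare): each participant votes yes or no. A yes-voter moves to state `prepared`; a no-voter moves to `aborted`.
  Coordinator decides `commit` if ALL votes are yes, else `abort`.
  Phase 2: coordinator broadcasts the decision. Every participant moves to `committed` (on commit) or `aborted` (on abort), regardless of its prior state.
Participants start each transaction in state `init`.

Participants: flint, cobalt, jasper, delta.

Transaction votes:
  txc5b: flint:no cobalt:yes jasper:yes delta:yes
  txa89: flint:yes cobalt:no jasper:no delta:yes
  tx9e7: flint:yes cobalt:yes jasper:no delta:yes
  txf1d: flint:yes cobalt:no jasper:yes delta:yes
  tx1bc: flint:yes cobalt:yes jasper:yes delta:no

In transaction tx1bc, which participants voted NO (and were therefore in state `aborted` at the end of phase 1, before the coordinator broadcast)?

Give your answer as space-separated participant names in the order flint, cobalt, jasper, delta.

Txn tx1bc phase 1: flint yes -> prepared; cobalt yes -> prepared; jasper yes -> prepared; delta no -> aborted

Answer: delta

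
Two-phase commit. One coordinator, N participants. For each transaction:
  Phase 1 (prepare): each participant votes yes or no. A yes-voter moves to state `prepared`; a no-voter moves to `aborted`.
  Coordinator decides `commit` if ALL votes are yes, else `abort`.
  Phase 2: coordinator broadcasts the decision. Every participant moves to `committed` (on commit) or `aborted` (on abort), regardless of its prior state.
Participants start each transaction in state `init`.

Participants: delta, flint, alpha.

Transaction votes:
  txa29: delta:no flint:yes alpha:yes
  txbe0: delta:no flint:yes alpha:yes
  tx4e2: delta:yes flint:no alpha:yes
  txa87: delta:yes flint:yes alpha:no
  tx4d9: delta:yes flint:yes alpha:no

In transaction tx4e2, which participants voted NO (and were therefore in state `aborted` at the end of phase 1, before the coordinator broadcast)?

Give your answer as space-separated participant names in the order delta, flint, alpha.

Txn tx4e2 phase 1: delta yes -> prepared; flint no -> aborted; alpha yes -> prepared

Answer: flint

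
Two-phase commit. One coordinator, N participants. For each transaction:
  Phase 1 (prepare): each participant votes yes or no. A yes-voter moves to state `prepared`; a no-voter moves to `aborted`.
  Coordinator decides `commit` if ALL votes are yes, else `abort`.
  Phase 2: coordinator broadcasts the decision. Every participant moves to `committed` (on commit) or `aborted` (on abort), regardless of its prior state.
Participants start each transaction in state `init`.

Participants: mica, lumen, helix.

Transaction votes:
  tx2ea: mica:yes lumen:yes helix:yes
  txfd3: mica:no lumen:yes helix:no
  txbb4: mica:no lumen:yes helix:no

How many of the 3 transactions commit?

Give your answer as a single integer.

Answer: 1

Derivation:
tx2ea: all yes -> commit (commits=1)
txfd3: no from mica, helix -> abort (commits=1)
txbb4: no from mica, helix -> abort (commits=1)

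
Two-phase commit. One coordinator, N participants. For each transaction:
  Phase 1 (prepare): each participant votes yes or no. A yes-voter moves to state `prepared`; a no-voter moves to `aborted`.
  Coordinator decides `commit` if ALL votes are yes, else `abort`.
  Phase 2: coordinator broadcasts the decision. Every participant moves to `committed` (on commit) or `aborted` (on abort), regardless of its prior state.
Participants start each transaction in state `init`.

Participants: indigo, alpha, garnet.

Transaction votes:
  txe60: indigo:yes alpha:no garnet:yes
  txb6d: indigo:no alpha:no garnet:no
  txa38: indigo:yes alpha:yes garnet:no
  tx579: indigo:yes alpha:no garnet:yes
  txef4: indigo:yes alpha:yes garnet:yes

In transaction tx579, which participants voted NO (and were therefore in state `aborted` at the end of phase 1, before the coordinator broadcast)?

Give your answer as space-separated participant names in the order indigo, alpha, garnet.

Txn tx579 phase 1: indigo yes -> prepared; alpha no -> aborted; garnet yes -> prepared

Answer: alpha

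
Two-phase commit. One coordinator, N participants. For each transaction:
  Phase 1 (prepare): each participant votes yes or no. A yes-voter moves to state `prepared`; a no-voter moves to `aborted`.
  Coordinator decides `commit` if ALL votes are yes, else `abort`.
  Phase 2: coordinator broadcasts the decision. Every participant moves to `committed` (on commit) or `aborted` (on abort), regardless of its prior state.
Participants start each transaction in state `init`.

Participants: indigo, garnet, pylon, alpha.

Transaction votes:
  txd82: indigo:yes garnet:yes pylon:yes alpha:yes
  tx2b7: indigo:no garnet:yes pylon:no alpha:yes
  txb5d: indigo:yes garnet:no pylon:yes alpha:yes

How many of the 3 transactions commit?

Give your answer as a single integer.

txd82: all yes -> commit (commits=1)
tx2b7: no from indigo, pylon -> abort (commits=1)
txb5d: no from garnet -> abort (commits=1)

Answer: 1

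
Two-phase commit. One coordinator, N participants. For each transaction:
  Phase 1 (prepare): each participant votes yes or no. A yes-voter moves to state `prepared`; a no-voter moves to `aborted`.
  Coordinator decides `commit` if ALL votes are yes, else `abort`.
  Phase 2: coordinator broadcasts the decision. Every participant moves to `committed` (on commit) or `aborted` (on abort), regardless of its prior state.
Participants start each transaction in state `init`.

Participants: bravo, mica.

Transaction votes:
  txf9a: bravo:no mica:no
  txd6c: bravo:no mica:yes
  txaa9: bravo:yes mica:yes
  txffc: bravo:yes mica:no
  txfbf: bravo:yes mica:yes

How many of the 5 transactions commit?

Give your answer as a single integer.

Answer: 2

Derivation:
txf9a: no from bravo, mica -> abort (commits=0)
txd6c: no from bravo -> abort (commits=0)
txaa9: all yes -> commit (commits=1)
txffc: no from mica -> abort (commits=1)
txfbf: all yes -> commit (commits=2)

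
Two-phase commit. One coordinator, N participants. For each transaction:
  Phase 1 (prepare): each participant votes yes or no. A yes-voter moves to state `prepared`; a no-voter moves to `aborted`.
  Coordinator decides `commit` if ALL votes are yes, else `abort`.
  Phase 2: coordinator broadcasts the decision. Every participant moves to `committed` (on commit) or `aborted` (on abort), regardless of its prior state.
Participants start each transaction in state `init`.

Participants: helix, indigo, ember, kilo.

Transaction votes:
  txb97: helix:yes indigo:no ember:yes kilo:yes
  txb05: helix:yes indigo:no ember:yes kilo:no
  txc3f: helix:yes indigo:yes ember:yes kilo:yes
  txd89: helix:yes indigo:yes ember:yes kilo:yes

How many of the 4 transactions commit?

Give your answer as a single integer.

Answer: 2

Derivation:
txb97: no from indigo -> abort (commits=0)
txb05: no from indigo, kilo -> abort (commits=0)
txc3f: all yes -> commit (commits=1)
txd89: all yes -> commit (commits=2)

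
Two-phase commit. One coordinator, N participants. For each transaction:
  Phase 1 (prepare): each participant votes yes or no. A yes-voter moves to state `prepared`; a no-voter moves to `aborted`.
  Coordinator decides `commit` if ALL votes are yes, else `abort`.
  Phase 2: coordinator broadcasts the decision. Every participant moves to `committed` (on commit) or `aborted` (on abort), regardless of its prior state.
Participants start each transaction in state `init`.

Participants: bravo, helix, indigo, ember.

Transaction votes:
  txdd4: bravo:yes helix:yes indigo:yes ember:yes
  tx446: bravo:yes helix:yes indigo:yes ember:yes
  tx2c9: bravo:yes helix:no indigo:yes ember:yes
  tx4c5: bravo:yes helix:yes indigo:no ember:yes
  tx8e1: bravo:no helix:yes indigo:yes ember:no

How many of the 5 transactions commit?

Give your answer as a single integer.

txdd4: all yes -> commit (commits=1)
tx446: all yes -> commit (commits=2)
tx2c9: no from helix -> abort (commits=2)
tx4c5: no from indigo -> abort (commits=2)
tx8e1: no from bravo, ember -> abort (commits=2)

Answer: 2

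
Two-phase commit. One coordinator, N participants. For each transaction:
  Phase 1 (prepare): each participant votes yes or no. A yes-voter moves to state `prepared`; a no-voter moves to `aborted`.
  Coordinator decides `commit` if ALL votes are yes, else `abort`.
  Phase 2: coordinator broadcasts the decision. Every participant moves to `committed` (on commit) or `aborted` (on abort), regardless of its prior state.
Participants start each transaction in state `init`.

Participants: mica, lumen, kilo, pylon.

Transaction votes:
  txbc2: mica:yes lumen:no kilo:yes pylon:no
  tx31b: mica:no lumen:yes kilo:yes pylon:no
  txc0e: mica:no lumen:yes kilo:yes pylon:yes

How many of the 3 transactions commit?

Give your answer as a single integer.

Answer: 0

Derivation:
txbc2: no from lumen, pylon -> abort (commits=0)
tx31b: no from mica, pylon -> abort (commits=0)
txc0e: no from mica -> abort (commits=0)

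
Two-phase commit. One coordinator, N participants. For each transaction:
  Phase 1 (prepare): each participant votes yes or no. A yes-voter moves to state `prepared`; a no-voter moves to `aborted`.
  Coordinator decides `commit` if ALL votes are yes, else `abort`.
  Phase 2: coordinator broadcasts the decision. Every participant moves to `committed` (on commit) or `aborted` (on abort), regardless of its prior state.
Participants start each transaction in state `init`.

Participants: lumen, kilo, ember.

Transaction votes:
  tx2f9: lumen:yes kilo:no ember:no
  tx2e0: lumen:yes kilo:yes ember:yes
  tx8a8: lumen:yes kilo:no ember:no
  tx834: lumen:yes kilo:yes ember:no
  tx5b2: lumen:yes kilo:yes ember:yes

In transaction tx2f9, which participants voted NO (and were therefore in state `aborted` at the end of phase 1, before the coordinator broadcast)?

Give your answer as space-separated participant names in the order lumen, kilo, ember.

Txn tx2f9 phase 1: lumen yes -> prepared; kilo no -> aborted; ember no -> aborted

Answer: kilo ember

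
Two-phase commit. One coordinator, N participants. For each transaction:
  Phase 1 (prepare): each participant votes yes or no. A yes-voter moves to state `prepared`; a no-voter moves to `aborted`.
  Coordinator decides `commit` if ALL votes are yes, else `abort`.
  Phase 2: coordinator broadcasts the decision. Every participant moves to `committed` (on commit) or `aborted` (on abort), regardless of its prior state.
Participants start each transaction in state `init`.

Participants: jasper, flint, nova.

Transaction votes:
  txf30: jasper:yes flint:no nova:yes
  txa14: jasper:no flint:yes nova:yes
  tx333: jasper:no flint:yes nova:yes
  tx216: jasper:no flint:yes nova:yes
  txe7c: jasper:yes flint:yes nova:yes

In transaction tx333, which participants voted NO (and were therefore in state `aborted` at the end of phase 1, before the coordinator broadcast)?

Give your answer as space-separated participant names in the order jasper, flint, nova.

Txn tx333 phase 1: jasper no -> aborted; flint yes -> prepared; nova yes -> prepared

Answer: jasper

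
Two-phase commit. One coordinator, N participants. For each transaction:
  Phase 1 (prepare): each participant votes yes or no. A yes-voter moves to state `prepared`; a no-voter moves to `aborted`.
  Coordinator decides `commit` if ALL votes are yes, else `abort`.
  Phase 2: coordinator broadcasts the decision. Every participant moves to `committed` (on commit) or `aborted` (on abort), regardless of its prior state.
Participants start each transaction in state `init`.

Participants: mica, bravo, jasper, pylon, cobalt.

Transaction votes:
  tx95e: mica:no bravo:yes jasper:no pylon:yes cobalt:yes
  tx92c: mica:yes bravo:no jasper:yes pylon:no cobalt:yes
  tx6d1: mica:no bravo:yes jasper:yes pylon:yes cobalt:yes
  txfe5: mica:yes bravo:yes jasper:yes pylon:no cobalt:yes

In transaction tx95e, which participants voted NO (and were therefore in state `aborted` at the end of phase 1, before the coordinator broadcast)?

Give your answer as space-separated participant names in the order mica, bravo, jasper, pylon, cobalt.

Answer: mica jasper

Derivation:
Txn tx95e phase 1: mica no -> aborted; bravo yes -> prepared; jasper no -> aborted; pylon yes -> prepared; cobalt yes -> prepared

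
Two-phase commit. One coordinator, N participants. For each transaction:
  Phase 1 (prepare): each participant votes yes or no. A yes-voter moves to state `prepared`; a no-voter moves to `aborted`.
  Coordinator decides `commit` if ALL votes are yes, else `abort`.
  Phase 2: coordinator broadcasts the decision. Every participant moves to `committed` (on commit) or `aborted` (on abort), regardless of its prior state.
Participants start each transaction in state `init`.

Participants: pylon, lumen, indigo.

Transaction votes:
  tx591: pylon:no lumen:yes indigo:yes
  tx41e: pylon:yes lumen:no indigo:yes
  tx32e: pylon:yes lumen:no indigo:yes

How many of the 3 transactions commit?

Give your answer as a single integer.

Answer: 0

Derivation:
tx591: no from pylon -> abort (commits=0)
tx41e: no from lumen -> abort (commits=0)
tx32e: no from lumen -> abort (commits=0)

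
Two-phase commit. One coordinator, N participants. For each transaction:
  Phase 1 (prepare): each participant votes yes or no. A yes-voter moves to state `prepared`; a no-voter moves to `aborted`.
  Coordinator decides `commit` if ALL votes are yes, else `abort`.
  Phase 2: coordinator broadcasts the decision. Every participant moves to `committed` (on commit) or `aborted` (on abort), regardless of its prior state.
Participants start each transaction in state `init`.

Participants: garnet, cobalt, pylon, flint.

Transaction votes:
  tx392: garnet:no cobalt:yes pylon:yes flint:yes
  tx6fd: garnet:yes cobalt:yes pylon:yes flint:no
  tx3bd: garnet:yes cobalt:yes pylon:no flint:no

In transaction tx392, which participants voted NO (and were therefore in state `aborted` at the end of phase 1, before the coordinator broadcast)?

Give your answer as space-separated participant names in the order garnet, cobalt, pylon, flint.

Txn tx392 phase 1: garnet no -> aborted; cobalt yes -> prepared; pylon yes -> prepared; flint yes -> prepared

Answer: garnet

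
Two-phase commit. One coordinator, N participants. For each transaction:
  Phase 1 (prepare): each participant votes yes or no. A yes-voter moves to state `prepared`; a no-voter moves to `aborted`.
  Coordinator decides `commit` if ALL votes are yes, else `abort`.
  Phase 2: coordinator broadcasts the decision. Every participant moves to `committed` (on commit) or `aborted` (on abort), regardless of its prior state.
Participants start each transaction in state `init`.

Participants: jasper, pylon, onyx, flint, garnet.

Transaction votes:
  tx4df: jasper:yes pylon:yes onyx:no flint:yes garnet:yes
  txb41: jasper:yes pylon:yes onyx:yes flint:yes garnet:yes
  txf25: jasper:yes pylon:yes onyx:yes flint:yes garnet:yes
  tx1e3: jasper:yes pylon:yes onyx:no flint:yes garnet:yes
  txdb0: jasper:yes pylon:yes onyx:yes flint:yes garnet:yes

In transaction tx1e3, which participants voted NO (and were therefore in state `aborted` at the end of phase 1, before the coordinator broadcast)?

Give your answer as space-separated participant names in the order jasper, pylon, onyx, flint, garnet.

Answer: onyx

Derivation:
Txn tx1e3 phase 1: jasper yes -> prepared; pylon yes -> prepared; onyx no -> aborted; flint yes -> prepared; garnet yes -> prepared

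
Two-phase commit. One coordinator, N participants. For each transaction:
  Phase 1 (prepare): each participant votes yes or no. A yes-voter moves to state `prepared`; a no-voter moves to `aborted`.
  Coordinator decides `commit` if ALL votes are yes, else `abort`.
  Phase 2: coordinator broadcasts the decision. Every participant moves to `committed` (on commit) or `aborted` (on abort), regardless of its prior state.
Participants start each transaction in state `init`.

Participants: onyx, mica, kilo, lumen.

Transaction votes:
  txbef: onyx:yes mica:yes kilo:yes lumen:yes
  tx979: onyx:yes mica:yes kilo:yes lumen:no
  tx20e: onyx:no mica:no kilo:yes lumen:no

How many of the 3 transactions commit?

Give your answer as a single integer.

txbef: all yes -> commit (commits=1)
tx979: no from lumen -> abort (commits=1)
tx20e: no from onyx, mica, lumen -> abort (commits=1)

Answer: 1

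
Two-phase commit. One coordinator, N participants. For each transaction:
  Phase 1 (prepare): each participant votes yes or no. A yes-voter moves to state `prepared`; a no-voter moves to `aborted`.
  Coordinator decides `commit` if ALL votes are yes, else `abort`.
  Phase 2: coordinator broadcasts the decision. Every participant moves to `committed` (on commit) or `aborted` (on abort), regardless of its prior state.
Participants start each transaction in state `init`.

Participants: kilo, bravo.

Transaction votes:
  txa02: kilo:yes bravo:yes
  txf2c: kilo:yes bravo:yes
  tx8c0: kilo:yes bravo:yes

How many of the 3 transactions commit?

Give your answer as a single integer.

txa02: all yes -> commit (commits=1)
txf2c: all yes -> commit (commits=2)
tx8c0: all yes -> commit (commits=3)

Answer: 3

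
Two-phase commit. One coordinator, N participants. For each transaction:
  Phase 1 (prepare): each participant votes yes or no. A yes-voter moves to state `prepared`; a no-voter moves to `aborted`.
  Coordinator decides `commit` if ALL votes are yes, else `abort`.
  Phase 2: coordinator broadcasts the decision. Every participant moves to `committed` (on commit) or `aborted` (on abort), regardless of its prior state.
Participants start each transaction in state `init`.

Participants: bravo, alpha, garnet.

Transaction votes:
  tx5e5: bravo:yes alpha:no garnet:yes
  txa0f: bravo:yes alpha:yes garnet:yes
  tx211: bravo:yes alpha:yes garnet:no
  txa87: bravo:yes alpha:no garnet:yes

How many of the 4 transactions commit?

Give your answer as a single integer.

Answer: 1

Derivation:
tx5e5: no from alpha -> abort (commits=0)
txa0f: all yes -> commit (commits=1)
tx211: no from garnet -> abort (commits=1)
txa87: no from alpha -> abort (commits=1)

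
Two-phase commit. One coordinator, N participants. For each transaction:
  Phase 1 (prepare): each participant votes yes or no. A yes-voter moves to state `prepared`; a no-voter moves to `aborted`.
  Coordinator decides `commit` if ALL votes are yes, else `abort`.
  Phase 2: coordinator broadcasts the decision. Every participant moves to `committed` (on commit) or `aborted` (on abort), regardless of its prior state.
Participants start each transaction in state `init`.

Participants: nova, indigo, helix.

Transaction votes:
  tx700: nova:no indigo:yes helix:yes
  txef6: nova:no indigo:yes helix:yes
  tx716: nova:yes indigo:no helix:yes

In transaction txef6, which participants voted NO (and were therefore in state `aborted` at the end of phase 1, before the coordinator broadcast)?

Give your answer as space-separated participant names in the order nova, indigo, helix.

Txn txef6 phase 1: nova no -> aborted; indigo yes -> prepared; helix yes -> prepared

Answer: nova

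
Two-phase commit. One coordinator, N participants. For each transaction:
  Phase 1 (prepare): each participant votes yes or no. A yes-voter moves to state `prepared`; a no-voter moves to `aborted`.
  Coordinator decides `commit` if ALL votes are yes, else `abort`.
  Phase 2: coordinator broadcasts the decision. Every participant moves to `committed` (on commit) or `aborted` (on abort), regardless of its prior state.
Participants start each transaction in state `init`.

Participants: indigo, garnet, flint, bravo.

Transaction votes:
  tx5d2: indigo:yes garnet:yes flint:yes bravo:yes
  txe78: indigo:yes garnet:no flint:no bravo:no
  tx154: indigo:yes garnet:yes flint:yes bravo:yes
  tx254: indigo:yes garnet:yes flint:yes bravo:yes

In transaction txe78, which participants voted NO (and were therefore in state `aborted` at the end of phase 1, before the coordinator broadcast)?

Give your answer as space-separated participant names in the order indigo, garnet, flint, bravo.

Answer: garnet flint bravo

Derivation:
Txn txe78 phase 1: indigo yes -> prepared; garnet no -> aborted; flint no -> aborted; bravo no -> aborted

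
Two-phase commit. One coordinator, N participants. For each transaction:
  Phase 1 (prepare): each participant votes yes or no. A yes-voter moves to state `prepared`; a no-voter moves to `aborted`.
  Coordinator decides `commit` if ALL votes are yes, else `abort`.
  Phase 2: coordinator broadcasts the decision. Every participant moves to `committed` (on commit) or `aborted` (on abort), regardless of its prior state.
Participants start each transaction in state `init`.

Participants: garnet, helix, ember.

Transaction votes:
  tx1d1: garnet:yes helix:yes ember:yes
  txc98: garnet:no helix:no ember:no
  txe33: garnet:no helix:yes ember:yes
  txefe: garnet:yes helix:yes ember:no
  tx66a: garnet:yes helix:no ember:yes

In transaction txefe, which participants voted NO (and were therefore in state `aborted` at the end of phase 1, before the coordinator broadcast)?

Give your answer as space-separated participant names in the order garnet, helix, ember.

Txn txefe phase 1: garnet yes -> prepared; helix yes -> prepared; ember no -> aborted

Answer: ember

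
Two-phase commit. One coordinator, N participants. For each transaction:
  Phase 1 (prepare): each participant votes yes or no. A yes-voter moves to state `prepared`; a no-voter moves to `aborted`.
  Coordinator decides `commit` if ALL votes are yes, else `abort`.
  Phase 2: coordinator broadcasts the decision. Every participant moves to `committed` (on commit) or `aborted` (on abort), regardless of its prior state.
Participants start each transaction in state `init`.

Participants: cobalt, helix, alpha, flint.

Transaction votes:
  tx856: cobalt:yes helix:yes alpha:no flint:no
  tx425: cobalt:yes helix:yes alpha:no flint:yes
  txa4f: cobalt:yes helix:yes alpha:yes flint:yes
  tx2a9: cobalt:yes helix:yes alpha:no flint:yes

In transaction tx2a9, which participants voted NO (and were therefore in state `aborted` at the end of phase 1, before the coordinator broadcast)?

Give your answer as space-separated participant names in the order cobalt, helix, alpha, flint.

Txn tx2a9 phase 1: cobalt yes -> prepared; helix yes -> prepared; alpha no -> aborted; flint yes -> prepared

Answer: alpha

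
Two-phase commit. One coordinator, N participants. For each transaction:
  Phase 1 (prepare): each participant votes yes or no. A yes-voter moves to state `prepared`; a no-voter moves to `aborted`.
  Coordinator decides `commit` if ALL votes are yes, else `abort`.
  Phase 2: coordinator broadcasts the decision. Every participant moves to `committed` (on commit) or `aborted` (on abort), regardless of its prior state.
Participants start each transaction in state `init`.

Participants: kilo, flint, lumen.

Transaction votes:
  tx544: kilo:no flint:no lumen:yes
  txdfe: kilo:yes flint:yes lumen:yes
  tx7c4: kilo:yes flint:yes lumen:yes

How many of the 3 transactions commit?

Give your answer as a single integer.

Answer: 2

Derivation:
tx544: no from kilo, flint -> abort (commits=0)
txdfe: all yes -> commit (commits=1)
tx7c4: all yes -> commit (commits=2)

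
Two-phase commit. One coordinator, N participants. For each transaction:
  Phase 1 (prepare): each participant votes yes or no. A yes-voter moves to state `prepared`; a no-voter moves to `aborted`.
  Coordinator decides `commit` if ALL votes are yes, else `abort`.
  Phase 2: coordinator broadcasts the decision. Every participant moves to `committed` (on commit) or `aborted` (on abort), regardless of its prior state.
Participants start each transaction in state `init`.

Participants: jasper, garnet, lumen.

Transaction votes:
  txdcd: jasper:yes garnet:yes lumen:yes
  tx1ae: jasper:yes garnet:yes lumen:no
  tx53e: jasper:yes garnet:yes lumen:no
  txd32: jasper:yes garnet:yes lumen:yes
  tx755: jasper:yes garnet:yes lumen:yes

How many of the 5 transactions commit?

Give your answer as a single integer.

txdcd: all yes -> commit (commits=1)
tx1ae: no from lumen -> abort (commits=1)
tx53e: no from lumen -> abort (commits=1)
txd32: all yes -> commit (commits=2)
tx755: all yes -> commit (commits=3)

Answer: 3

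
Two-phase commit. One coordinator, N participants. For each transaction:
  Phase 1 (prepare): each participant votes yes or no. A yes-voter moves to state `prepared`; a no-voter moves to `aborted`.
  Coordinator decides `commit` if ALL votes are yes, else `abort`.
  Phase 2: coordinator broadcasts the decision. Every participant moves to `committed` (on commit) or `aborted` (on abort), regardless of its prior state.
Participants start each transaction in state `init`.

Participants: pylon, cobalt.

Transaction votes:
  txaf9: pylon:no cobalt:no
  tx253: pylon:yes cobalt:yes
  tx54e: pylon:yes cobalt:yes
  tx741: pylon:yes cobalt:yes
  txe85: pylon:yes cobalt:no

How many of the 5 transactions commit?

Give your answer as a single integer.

Answer: 3

Derivation:
txaf9: no from pylon, cobalt -> abort (commits=0)
tx253: all yes -> commit (commits=1)
tx54e: all yes -> commit (commits=2)
tx741: all yes -> commit (commits=3)
txe85: no from cobalt -> abort (commits=3)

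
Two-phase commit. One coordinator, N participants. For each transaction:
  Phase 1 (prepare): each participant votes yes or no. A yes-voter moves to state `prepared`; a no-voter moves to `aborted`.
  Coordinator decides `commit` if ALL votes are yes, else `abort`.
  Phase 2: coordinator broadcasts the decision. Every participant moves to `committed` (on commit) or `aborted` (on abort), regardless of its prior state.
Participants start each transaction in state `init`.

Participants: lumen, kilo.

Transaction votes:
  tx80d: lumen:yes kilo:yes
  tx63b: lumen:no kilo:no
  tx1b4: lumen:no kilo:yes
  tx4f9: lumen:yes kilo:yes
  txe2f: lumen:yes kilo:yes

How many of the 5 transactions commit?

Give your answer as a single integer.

Answer: 3

Derivation:
tx80d: all yes -> commit (commits=1)
tx63b: no from lumen, kilo -> abort (commits=1)
tx1b4: no from lumen -> abort (commits=1)
tx4f9: all yes -> commit (commits=2)
txe2f: all yes -> commit (commits=3)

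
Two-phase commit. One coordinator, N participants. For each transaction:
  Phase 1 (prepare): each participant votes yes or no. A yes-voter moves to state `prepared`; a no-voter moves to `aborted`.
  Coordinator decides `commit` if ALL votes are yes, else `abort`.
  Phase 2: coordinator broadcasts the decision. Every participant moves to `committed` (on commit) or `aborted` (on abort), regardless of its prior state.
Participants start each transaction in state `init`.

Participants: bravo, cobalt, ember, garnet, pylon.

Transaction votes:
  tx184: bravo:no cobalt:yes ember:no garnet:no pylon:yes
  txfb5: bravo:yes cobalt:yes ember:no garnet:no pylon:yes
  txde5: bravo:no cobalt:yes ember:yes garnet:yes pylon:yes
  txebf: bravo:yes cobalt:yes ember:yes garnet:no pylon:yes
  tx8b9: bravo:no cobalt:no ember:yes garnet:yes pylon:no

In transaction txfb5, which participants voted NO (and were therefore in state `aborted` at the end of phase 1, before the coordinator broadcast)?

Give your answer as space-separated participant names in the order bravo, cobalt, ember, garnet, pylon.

Answer: ember garnet

Derivation:
Txn txfb5 phase 1: bravo yes -> prepared; cobalt yes -> prepared; ember no -> aborted; garnet no -> aborted; pylon yes -> prepared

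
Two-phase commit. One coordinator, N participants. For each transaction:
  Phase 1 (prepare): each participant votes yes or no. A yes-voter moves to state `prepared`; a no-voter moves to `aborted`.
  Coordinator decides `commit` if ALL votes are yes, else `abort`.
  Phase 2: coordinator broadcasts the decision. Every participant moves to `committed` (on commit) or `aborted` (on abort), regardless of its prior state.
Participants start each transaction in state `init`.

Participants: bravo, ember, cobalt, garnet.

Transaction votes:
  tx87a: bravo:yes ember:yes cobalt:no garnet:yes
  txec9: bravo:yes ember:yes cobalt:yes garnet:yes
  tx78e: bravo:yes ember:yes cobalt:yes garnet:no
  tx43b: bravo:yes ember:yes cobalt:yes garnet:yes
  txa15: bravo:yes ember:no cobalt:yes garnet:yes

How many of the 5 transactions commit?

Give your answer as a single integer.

tx87a: no from cobalt -> abort (commits=0)
txec9: all yes -> commit (commits=1)
tx78e: no from garnet -> abort (commits=1)
tx43b: all yes -> commit (commits=2)
txa15: no from ember -> abort (commits=2)

Answer: 2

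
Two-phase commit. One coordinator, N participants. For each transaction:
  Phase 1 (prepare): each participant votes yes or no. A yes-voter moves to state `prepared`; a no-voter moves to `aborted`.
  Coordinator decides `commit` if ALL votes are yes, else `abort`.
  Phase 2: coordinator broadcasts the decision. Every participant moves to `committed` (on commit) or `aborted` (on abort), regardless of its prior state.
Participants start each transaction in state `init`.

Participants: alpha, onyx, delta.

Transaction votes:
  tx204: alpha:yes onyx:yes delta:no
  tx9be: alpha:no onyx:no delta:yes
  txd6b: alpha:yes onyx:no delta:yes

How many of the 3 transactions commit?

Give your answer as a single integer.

tx204: no from delta -> abort (commits=0)
tx9be: no from alpha, onyx -> abort (commits=0)
txd6b: no from onyx -> abort (commits=0)

Answer: 0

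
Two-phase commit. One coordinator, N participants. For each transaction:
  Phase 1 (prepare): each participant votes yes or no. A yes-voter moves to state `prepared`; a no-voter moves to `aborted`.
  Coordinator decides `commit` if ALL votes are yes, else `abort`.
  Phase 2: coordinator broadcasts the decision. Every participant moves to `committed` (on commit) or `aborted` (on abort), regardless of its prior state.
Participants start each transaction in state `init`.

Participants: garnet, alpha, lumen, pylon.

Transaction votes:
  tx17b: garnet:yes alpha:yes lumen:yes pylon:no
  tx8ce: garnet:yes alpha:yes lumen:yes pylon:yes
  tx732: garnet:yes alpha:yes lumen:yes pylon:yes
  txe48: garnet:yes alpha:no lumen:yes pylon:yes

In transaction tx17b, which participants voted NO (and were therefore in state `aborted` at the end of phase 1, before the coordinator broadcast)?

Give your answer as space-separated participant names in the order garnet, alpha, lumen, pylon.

Txn tx17b phase 1: garnet yes -> prepared; alpha yes -> prepared; lumen yes -> prepared; pylon no -> aborted

Answer: pylon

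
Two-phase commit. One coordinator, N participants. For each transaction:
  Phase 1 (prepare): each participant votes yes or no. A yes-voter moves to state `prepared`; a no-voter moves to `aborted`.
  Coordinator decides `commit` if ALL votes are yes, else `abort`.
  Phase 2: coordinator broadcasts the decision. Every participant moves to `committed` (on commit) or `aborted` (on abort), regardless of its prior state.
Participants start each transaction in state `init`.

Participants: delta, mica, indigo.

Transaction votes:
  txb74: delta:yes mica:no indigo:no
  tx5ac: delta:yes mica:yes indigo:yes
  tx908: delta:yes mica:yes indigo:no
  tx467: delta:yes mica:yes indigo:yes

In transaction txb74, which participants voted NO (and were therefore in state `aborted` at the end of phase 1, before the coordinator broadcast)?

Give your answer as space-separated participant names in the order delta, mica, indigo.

Txn txb74 phase 1: delta yes -> prepared; mica no -> aborted; indigo no -> aborted

Answer: mica indigo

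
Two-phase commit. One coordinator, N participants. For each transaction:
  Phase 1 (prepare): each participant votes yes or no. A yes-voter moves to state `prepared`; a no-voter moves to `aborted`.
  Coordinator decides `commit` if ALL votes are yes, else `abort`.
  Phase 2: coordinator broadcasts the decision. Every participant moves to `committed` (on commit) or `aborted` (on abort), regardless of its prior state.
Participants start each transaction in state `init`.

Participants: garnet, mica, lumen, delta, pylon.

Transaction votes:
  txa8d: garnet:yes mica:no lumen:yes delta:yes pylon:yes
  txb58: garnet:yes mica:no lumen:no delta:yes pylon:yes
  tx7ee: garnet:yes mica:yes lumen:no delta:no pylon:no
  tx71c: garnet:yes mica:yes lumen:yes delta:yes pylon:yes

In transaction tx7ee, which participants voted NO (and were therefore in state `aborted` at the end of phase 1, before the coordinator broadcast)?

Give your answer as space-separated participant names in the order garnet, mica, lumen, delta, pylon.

Txn tx7ee phase 1: garnet yes -> prepared; mica yes -> prepared; lumen no -> aborted; delta no -> aborted; pylon no -> aborted

Answer: lumen delta pylon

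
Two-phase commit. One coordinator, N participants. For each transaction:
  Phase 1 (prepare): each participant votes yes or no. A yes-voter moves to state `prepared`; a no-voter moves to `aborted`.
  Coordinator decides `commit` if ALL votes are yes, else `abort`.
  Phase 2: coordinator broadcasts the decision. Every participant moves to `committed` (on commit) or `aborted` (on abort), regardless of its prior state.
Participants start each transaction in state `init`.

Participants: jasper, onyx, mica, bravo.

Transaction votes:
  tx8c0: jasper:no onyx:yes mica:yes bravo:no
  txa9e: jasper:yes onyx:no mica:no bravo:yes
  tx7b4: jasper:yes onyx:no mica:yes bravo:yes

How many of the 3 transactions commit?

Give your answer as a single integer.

Answer: 0

Derivation:
tx8c0: no from jasper, bravo -> abort (commits=0)
txa9e: no from onyx, mica -> abort (commits=0)
tx7b4: no from onyx -> abort (commits=0)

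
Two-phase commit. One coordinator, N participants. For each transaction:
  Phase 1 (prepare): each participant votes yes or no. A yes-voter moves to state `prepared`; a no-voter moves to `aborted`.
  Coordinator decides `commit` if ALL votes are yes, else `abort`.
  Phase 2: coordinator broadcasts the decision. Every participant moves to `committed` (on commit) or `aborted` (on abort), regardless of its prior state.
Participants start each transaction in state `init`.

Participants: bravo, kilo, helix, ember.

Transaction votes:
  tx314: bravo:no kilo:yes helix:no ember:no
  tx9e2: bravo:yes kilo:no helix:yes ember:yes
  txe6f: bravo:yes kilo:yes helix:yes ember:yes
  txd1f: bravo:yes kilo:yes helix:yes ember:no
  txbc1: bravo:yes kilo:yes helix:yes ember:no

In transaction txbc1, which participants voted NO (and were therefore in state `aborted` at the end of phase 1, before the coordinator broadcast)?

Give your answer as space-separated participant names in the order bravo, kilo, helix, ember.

Txn txbc1 phase 1: bravo yes -> prepared; kilo yes -> prepared; helix yes -> prepared; ember no -> aborted

Answer: ember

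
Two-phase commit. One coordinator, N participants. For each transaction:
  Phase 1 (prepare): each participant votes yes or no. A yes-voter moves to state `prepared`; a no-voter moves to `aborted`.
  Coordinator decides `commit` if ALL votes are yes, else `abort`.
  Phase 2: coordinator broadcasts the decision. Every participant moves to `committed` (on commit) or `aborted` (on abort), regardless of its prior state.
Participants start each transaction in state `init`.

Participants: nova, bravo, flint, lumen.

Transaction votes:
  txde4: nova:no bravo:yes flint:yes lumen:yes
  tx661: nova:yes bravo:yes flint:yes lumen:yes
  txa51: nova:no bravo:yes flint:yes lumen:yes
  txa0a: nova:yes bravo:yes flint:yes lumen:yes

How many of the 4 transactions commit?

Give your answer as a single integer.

txde4: no from nova -> abort (commits=0)
tx661: all yes -> commit (commits=1)
txa51: no from nova -> abort (commits=1)
txa0a: all yes -> commit (commits=2)

Answer: 2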